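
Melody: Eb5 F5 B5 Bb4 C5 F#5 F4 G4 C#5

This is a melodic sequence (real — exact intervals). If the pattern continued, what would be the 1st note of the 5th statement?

The unit is 3 notes. Position-1 pitches of the 3 shown cells: Eb5, Bb4, F4.
Extending down a 4th: C4 → G3.

G3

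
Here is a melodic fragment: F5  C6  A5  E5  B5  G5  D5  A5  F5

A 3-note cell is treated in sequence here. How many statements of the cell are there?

9 notes in groups of 3 gives 9/3 = 3 statements.
Starts: F5, E5, D5 — each down a 2nd.

3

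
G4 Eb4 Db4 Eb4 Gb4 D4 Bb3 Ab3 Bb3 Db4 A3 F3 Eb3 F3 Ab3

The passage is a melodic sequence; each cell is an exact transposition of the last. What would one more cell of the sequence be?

E3 C3 Bb2 C3 Eb3

The 5-note cells begin on G4, D4, A3 — each down a 4th from the last.
From E3 the exact shape gives E3 C3 Bb2 C3 Eb3.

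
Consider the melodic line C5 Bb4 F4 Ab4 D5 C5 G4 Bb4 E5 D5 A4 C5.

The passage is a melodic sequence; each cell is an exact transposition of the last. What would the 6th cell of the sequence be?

A#5 G#5 D#5 F#5

Taking 4-note groups, the heads are C5, D5, E5: the pattern moves up a 2nd.
Extending up a 2nd: F#5 → G#5 → A#5.
So cell 6 is A#5 G#5 D#5 F#5.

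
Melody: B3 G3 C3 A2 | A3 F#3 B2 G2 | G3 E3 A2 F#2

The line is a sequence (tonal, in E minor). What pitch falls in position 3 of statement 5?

F#2

Grouping in 4s, the 3rd note of each cell is C3, B2, A2.
Extending down a 2nd: G2 → F#2.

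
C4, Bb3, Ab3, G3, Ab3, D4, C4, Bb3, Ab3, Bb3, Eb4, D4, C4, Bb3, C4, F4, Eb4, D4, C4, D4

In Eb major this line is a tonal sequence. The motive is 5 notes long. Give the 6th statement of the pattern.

Ab4 G4 F4 Eb4 F4

With a 5-note motive the entries are C4, D4, Eb4, F4, each up a 2nd from the previous.
Carrying on: G4 → Ab4.
From Ab4 the diatonic shape gives Ab4 G4 F4 Eb4 F4.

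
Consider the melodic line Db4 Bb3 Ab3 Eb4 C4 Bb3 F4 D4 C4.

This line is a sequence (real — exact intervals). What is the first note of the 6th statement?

Taking 3-note groups, the heads are Db4, Eb4, F4: the pattern moves up a 2nd.
Extending the heads up a 2nd: G4 → A4 → B4.

B4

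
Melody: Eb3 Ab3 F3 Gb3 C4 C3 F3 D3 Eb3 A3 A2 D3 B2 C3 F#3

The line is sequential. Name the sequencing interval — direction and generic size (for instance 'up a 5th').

With a 5-note motive the entries are Eb3, C3, A2, each down a 3rd from the previous.
From Eb3 to C3: down a 3rd.

down a 3rd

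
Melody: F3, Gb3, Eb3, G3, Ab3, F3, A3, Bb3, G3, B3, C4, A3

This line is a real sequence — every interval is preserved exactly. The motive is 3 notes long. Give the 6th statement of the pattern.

Unit = 3 notes; the statements start on F3, G3, A3, B3, moving up a 2nd each time.
Extending up a 2nd: C#4 → D#4.
Statement 6 starts on D#4 and keeps the same exact contour: D#4 E4 C#4.

D#4 E4 C#4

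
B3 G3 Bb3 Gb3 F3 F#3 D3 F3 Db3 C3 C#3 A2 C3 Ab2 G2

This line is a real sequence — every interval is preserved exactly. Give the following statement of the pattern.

G#2 E2 G2 Eb2 D2

Unit = 5 notes; the statements start on B3, F#3, C#3, moving down a 4th each time.
Statement 4 starts on G#2 and keeps the same exact contour: G#2 E2 G2 Eb2 D2.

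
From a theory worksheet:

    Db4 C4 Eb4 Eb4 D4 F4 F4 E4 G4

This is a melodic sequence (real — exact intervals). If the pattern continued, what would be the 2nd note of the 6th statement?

A#4

Grouping in 3s, the 2nd note of each cell is C4, D4, E4.
Extending up a 2nd: F#4 → G#4 → A#4.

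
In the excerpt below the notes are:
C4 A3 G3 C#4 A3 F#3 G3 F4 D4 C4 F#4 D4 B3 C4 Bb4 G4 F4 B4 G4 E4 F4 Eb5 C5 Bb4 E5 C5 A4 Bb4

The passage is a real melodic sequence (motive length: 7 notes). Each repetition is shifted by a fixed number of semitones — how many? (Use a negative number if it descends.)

Unit = 7 notes; the statements start on C4, F4, Bb4, Eb5, moving up a 4th each time.
C4→F4 is 65 − 60 = 5 semitones.

5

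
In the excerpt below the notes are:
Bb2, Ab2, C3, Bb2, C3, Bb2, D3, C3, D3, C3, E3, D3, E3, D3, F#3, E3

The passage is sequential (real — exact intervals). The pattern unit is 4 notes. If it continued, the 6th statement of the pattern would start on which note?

With a 4-note motive the entries are Bb2, C3, D3, E3, each up a 2nd from the previous.
Extending the heads up a 2nd: F#3 → G#3.

G#3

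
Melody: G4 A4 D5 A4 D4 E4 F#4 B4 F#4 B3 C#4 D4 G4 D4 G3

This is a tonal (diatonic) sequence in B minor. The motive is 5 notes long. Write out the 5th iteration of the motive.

F#3 G3 C#4 G3 C#3

Unit = 5 notes; the statements start on G4, E4, C#4, moving down a 3rd each time.
Continuing the starts: A3 → F#3.
So cell 5 is F#3 G3 C#4 G3 C#3.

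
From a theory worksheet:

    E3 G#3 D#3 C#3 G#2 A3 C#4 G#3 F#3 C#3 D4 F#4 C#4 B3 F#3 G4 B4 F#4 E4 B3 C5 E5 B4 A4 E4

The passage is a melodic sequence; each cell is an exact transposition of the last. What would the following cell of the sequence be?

F5 A5 E5 D5 A4

Taking 5-note groups, the heads are E3, A3, D4, G4, C5: the pattern moves up a 4th.
Statement 6 starts on F5 and keeps the same exact contour: F5 A5 E5 D5 A4.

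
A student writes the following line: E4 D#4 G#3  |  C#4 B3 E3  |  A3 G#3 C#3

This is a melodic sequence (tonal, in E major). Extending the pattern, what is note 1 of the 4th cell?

F#3

Grouping in 3s, the 1st note of each cell is E4, C#4, A3.
One more down a 3rd gives F#3.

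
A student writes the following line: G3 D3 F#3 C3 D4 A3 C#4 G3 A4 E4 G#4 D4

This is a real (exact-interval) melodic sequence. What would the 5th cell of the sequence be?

B5 F#5 A#5 E5

The 4-note cells begin on G3, D4, A4 — each up a 5th from the last.
Extending up a 5th: E5 → B5.
Statement 5 starts on B5 and keeps the same exact contour: B5 F#5 A#5 E5.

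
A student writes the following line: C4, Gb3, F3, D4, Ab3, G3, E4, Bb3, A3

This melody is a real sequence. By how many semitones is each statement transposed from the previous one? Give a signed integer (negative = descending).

The 3-note cells begin on C4, D4, E4 — each up a 2nd from the last.
Counting half-steps from C4 to D4: 2.

2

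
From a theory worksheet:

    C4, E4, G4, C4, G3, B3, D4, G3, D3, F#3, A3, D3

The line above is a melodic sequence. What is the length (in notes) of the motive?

Try groups of 4 (3 cells in 12 notes):
C4 E4 G4 C4 | G3 B3 D4 G3 | D3 F#3 A3 D3
Every group is a transposition down a 4th of the one before; no shorter unit works.

4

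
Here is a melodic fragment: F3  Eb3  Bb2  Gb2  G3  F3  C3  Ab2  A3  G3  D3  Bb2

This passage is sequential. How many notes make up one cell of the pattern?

4

12 notes total. Splitting into 3 groups of 4:
F3 Eb3 Bb2 Gb2 | G3 F3 C3 Ab2 | A3 G3 D3 Bb2
That's a consistent up a 2nd shift per cell, and no other grouping gives one.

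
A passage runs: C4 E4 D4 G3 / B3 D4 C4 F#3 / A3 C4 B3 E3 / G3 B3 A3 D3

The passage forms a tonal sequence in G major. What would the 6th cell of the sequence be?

E3 G3 F#3 B2

Unit = 4 notes; the statements start on C4, B3, A3, G3, moving down a 2nd each time.
Continuing the starts: F#3 → E3.
So cell 6 is E3 G3 F#3 B2.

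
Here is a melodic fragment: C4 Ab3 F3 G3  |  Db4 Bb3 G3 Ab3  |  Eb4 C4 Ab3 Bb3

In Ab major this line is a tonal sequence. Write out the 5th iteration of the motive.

Taking 4-note groups, the heads are C4, Db4, Eb4: the pattern moves up a 2nd.
Extending up a 2nd: F4 → G4.
From G4 the diatonic shape gives G4 Eb4 C4 Db4.

G4 Eb4 C4 Db4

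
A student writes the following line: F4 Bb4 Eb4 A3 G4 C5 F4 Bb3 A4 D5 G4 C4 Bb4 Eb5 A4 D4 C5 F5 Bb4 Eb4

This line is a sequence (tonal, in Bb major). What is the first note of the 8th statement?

F5

With a 4-note motive the entries are F4, G4, A4, Bb4, C5, each up a 2nd from the previous.
Continuing: D5 → Eb5 → F5. Statement 8 starts on F5.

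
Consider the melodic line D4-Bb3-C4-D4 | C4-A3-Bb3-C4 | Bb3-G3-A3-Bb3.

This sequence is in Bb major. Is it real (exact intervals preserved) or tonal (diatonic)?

tonal

Every note is diatonic to Bb major.
Cell 1 has -4 semitones from note 1 to 2, but cell 2 has -3 — the interval quality changes while the contour stays the same, which is the hallmark of a tonal sequence.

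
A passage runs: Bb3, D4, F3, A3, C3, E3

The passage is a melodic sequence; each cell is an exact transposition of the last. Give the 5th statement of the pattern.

Taking 2-note groups, the heads are Bb3, F3, C3: the pattern moves down a 4th.
Extending down a 4th: G2 → D2.
Statement 5 starts on D2 and keeps the same exact contour: D2 F#2.

D2 F#2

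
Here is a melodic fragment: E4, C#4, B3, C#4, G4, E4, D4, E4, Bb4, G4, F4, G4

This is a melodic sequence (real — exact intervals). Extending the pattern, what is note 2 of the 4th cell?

The unit is 4 notes. Position-2 pitches of the 3 shown cells: C#4, E4, G4.
From G4, up a 3rd gives Bb4.

Bb4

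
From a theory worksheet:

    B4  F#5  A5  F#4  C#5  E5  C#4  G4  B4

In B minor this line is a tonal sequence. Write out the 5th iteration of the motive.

Unit = 3 notes; the statements start on B4, F#4, C#4, moving down a 4th each time.
Extending down a 4th: G3 → D3.
So cell 5 is D3 A3 C#4.

D3 A3 C#4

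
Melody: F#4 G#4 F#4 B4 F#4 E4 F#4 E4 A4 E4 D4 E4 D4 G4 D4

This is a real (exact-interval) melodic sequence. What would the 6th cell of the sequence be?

Ab3 Bb3 Ab3 Db4 Ab3

The 5-note cells begin on F#4, E4, D4 — each down a 2nd from the last.
Continuing the starts: C4 → Bb3 → Ab3.
Statement 6 starts on Ab3 and keeps the same exact contour: Ab3 Bb3 Ab3 Db4 Ab3.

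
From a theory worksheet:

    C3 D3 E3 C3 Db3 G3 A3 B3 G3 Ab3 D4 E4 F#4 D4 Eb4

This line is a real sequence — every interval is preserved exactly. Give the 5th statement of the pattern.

E5 F#5 G#5 E5 F5

The 5-note cells begin on C3, G3, D4 — each up a 5th from the last.
Carrying on: A4 → E5.
Statement 5 starts on E5 and keeps the same exact contour: E5 F#5 G#5 E5 F5.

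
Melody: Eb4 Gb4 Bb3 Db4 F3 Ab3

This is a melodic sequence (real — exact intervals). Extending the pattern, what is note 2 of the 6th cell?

With 2-note cells, note 2 of each statement runs Gb4, Db4, Ab3.
Extending down a 4th: Eb3 → Bb2 → F2.

F2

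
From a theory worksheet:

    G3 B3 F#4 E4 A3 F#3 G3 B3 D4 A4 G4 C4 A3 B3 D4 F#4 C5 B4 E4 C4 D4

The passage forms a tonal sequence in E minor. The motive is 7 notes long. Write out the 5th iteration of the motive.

A4 C5 G5 F#5 B4 G4 A4

With a 7-note motive the entries are G3, B3, D4, each up a 3rd from the previous.
Continuing the starts: F#4 → A4.
From A4 the diatonic shape gives A4 C5 G5 F#5 B4 G4 A4.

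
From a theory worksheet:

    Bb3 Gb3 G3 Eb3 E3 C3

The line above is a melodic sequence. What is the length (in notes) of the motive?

2

6 notes total. Splitting into 3 groups of 2:
Bb3 Gb3 | G3 Eb3 | E3 C3
Every group is a transposition down a 3rd of the one before; no shorter unit works.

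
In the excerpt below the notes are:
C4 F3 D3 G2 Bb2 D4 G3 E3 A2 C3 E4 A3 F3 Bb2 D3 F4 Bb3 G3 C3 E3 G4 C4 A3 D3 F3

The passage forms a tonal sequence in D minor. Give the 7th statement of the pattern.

Bb4 E4 C4 F3 A3

The 5-note cells begin on C4, D4, E4, F4, G4 — each up a 2nd from the last.
Continuing the starts: A4 → Bb4.
So cell 7 is Bb4 E4 C4 F3 A3.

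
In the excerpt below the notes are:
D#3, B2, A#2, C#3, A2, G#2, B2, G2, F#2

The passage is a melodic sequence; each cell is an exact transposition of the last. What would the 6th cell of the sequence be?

The 3-note cells begin on D#3, C#3, B2 — each down a 2nd from the last.
Extending down a 2nd: A2 → G2 → F2.
So cell 6 is F2 Db2 C2.

F2 Db2 C2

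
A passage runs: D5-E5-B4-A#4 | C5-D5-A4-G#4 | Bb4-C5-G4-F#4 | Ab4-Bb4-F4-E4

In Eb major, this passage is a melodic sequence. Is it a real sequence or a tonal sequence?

real

Each cell has the same semitone pattern (2, -5, -1) — intervals are preserved exactly.
And E5 lies outside Eb major, so the sequence is real rather than tonal.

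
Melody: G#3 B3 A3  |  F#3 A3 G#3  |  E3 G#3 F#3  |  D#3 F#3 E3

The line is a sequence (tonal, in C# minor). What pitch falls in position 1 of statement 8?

The unit is 3 notes. Position-1 pitches of the 4 shown cells: G#3, F#3, E3, D#3.
Carrying that down a 2nd forward: C#3 → B2 → A2 → G#2.

G#2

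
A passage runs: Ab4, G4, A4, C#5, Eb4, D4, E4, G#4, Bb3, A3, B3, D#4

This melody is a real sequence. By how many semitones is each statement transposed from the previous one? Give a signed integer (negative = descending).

-5

Taking 4-note groups, the heads are Ab4, Eb4, Bb3: the pattern moves down a 4th.
Ab4 to Eb4 spans -5 semitones.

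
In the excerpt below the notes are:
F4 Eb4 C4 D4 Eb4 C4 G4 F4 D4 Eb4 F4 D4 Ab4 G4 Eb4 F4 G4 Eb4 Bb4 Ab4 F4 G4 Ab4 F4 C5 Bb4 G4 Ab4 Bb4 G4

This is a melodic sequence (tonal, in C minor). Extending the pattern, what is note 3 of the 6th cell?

Ab4

The unit is 6 notes. Position-3 pitches of the 5 shown cells: C4, D4, Eb4, F4, G4.
One more up a 2nd gives Ab4.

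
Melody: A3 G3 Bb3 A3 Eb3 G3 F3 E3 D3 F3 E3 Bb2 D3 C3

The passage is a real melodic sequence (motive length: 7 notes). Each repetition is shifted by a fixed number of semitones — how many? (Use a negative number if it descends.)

With a 7-note motive the entries are A3, E3, each down a 4th from the previous.
Counting half-steps from A3 to E3: -5.

-5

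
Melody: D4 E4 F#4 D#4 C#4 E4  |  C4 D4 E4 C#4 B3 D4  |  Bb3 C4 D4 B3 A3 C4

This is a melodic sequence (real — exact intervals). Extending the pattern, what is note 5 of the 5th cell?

Grouping in 6s, the 5th note of each cell is C#4, B3, A3.
Extending down a 2nd: G3 → F3.

F3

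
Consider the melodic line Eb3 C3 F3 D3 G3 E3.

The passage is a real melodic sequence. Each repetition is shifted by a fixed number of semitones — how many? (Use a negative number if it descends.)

2

The 2-note cells begin on Eb3, F3, G3 — each up a 2nd from the last.
Eb3 to F3 spans +2 semitones.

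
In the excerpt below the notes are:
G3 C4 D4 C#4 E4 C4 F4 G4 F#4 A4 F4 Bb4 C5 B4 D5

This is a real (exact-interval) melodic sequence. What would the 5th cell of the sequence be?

Unit = 5 notes; the statements start on G3, C4, F4, moving up a 4th each time.
Extending up a 4th: Bb4 → Eb5.
From Eb5 the exact shape gives Eb5 Ab5 Bb5 A5 C6.

Eb5 Ab5 Bb5 A5 C6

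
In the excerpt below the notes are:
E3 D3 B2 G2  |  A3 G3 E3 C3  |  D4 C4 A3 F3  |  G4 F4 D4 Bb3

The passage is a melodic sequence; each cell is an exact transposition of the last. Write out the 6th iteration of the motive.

With a 4-note motive the entries are E3, A3, D4, G4, each up a 4th from the previous.
Continuing the starts: C5 → F5.
From F5 the exact shape gives F5 Eb5 C5 Ab4.

F5 Eb5 C5 Ab4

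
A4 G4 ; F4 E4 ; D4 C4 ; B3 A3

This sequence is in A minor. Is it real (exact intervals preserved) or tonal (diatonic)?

tonal

Every note is diatonic to A minor.
Cell 1 has -2 semitones from note 1 to 2, but cell 2 has -1 — the interval quality changes while the contour stays the same, which is the hallmark of a tonal sequence.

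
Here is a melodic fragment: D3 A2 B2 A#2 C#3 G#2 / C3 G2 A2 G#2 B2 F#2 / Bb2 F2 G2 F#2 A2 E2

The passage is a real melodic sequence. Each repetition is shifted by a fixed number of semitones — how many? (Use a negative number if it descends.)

With a 6-note motive the entries are D3, C3, Bb2, each down a 2nd from the previous.
D3 to C3 spans -2 semitones.

-2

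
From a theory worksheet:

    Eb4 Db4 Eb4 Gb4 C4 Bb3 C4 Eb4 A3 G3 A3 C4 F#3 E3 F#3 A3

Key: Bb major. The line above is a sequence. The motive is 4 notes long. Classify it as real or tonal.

real

Each cell has the same semitone pattern (-2, 2, 3) — intervals are preserved exactly.
And Db4 lies outside Bb major, so the sequence is real rather than tonal.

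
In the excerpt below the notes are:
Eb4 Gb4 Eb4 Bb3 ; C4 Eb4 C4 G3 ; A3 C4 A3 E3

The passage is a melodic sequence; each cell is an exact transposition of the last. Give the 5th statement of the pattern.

D#3 F#3 D#3 A#2

With a 4-note motive the entries are Eb4, C4, A3, each down a 3rd from the previous.
Carrying on: F#3 → D#3.
So cell 5 is D#3 F#3 D#3 A#2.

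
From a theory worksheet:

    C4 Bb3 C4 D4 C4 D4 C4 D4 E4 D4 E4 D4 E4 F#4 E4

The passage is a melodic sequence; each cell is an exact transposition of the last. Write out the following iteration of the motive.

F#4 E4 F#4 G#4 F#4

Taking 5-note groups, the heads are C4, D4, E4: the pattern moves up a 2nd.
Statement 4 starts on F#4 and keeps the same exact contour: F#4 E4 F#4 G#4 F#4.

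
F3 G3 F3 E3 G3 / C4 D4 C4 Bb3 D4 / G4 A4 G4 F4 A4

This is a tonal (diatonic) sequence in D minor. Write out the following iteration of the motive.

D5 E5 D5 C5 E5

Taking 5-note groups, the heads are F3, C4, G4: the pattern moves up a 5th.
So cell 4 is D5 E5 D5 C5 E5.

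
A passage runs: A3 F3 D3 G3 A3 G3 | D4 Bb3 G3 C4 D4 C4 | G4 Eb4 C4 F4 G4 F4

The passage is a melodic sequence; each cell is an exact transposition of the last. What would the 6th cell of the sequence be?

Bb5 Gb5 Eb5 Ab5 Bb5 Ab5

Unit = 6 notes; the statements start on A3, D4, G4, moving up a 4th each time.
Carrying on: C5 → F5 → Bb5.
From Bb5 the exact shape gives Bb5 Gb5 Eb5 Ab5 Bb5 Ab5.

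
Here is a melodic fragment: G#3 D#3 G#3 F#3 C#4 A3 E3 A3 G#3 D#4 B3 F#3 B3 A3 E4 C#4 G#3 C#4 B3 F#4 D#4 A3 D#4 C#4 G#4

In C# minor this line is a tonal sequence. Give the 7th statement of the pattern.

F#4 C#4 F#4 E4 B4

With a 5-note motive the entries are G#3, A3, B3, C#4, D#4, each up a 2nd from the previous.
Continuing the starts: E4 → F#4.
From F#4 the diatonic shape gives F#4 C#4 F#4 E4 B4.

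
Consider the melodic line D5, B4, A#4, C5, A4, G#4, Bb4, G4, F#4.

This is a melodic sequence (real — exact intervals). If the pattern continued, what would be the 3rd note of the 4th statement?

E4

With 3-note cells, note 3 of each statement runs A#4, G#4, F#4.
Each moves down a 2nd; the next is E4.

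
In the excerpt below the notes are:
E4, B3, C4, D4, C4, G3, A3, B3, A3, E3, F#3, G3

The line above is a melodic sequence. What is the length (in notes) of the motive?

4

12 notes total. Splitting into 3 groups of 4:
E4 B3 C4 D4 | C4 G3 A3 B3 | A3 E3 F#3 G3
Each cell is the previous one down a 3rd — so the unit is 4 notes.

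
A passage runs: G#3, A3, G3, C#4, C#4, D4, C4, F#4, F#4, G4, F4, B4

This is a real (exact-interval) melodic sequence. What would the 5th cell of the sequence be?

E5 F5 Eb5 A5

The 4-note cells begin on G#3, C#4, F#4 — each up a 4th from the last.
Extending up a 4th: B4 → E5.
From E5 the exact shape gives E5 F5 Eb5 A5.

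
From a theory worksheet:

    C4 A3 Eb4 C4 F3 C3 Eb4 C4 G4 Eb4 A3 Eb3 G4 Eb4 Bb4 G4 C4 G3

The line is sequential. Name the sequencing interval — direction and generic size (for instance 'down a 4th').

Taking 6-note groups, the heads are C4, Eb4, G4: the pattern moves up a 3rd.
From C4 to Eb4: up a 3rd.

up a 3rd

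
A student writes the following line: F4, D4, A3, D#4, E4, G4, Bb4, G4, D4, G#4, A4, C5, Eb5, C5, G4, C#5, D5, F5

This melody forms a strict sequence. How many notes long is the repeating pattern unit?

18 notes total. Splitting into 3 groups of 6:
F4 D4 A3 D#4 E4 G4 | Bb4 G4 D4 G#4 A4 C5 | Eb5 C5 G4 C#5 D5 F5
That's a consistent up a 4th shift per cell, and no other grouping gives one.

6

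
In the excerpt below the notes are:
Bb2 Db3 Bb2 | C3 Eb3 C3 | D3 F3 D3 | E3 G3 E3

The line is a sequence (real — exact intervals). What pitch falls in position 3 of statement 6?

Grouping in 3s, the 3rd note of each cell is Bb2, C3, D3, E3.
Each moves up a 2nd. Continuing: F#3 → G#3.

G#3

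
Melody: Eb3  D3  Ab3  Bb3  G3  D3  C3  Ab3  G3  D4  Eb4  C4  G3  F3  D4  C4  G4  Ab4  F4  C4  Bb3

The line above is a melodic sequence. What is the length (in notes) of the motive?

7

There are 21 notes; a 7-note unit gives 3 cells:
Eb3 D3 Ab3 Bb3 G3 D3 C3 | Ab3 G3 D4 Eb4 C4 G3 F3 | D4 C4 G4 Ab4 F4 C4 Bb3
That's a consistent up a 4th shift per cell, and no other grouping gives one.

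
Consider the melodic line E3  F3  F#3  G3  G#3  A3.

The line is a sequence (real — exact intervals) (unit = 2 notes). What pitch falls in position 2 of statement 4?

Grouping in 2s, the 2nd note of each cell is F3, G3, A3.
One more up a 2nd gives B3.

B3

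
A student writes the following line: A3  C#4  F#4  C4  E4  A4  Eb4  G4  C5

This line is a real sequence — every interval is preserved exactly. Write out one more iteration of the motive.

With a 3-note motive the entries are A3, C4, Eb4, each up a 3rd from the previous.
From Gb4 the exact shape gives Gb4 Bb4 Eb5.

Gb4 Bb4 Eb5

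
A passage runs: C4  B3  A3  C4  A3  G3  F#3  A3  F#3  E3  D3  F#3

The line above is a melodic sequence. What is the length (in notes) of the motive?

There are 12 notes; a 4-note unit gives 3 cells:
C4 B3 A3 C4 | A3 G3 F#3 A3 | F#3 E3 D3 F#3
Every group is a transposition down a 3rd of the one before; no shorter unit works.

4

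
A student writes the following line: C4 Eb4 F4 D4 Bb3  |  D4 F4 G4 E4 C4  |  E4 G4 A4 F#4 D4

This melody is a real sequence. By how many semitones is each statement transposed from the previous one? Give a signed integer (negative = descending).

2

With a 5-note motive the entries are C4, D4, E4, each up a 2nd from the previous.
Counting half-steps from C4 to D4: 2.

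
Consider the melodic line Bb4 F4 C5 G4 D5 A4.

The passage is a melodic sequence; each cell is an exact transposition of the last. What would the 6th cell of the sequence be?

G#5 D#5

Unit = 2 notes; the statements start on Bb4, C5, D5, moving up a 2nd each time.
Extending up a 2nd: E5 → F#5 → G#5.
From G#5 the exact shape gives G#5 D#5.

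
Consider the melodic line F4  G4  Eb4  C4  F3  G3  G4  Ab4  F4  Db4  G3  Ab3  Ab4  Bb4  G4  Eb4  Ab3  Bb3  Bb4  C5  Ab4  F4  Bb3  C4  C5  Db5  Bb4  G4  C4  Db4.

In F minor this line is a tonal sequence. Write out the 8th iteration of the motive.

F5 G5 Eb5 C5 F4 G4

Unit = 6 notes; the statements start on F4, G4, Ab4, Bb4, C5, moving up a 2nd each time.
Continuing the starts: Db5 → Eb5 → F5.
From F5 the diatonic shape gives F5 G5 Eb5 C5 F4 G4.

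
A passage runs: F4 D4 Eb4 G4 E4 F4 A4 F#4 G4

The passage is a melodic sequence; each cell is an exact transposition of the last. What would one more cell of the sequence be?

The 3-note cells begin on F4, G4, A4 — each up a 2nd from the last.
Statement 4 starts on B4 and keeps the same exact contour: B4 G#4 A4.

B4 G#4 A4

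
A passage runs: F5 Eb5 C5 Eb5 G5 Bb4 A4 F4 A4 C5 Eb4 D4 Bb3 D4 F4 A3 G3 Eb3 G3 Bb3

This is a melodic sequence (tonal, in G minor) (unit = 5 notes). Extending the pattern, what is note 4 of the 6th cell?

Grouping in 5s, the 4th note of each cell is Eb5, A4, D4, G3.
Carrying that down a 5th forward: C3 → F2.

F2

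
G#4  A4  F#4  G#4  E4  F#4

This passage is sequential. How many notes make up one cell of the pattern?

There are 6 notes; a 2-note unit gives 3 cells:
G#4 A4 | F#4 G#4 | E4 F#4
Every group is a transposition down a 2nd of the one before; no shorter unit works.

2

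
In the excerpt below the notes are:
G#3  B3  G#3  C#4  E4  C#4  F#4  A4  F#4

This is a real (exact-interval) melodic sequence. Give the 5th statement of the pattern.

E5 G5 E5

Taking 3-note groups, the heads are G#3, C#4, F#4: the pattern moves up a 4th.
Extending up a 4th: B4 → E5.
From E5 the exact shape gives E5 G5 E5.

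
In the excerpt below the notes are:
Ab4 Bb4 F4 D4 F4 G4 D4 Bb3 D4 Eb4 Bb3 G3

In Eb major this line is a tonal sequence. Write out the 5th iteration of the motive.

Unit = 4 notes; the statements start on Ab4, F4, D4, moving down a 3rd each time.
Continuing the starts: Bb3 → G3.
So cell 5 is G3 Ab3 Eb3 C3.

G3 Ab3 Eb3 C3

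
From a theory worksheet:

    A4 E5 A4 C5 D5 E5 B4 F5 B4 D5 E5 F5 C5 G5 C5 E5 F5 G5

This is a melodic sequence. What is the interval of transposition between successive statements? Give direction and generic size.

The 6-note cells begin on A4, B4, C5 — each up a 2nd from the last.
A4 to B4 is up a 2nd.

up a 2nd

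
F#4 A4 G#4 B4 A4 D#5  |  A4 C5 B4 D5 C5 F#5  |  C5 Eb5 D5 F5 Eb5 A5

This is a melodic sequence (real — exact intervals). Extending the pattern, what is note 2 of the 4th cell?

With 6-note cells, note 2 of each statement runs A4, C5, Eb5.
One more up a 3rd gives Gb5.

Gb5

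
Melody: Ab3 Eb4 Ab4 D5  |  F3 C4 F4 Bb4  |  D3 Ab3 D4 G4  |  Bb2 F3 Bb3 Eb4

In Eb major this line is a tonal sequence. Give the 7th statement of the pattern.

C2 G2 C3 F3

The 4-note cells begin on Ab3, F3, D3, Bb2 — each down a 3rd from the last.
Continuing the starts: G2 → Eb2 → C2.
So cell 7 is C2 G2 C3 F3.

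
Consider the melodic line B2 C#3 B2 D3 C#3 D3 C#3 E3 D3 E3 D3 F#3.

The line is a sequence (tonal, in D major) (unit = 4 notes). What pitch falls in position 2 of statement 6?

Grouping in 4s, the 2nd note of each cell is C#3, D3, E3.
Extending up a 2nd: F#3 → G3 → A3.

A3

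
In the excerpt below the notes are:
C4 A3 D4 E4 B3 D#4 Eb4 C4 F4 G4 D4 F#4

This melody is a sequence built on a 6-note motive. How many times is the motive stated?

2

12 notes in groups of 6 gives 12/6 = 2 statements.
Starts: C4, Eb4 — each up a 3rd.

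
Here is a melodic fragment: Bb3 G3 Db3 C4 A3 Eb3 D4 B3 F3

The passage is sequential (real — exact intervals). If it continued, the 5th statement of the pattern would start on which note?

Taking 3-note groups, the heads are Bb3, C4, D4: the pattern moves up a 2nd.
Continuing: E4 → F#4. Statement 5 starts on F#4.

F#4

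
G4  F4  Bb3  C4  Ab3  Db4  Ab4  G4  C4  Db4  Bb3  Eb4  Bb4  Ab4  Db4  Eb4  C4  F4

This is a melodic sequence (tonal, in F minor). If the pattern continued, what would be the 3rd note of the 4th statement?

Eb4

The unit is 6 notes. Position-3 pitches of the 3 shown cells: Bb3, C4, Db4.
From Db4, up a 2nd gives Eb4.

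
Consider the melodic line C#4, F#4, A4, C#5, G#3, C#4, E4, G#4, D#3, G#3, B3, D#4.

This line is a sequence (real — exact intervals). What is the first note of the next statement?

A#2

Taking 4-note groups, the heads are C#4, G#3, D#3: the pattern moves down a 4th.
The next head, down a 4th from D#3, is A#2.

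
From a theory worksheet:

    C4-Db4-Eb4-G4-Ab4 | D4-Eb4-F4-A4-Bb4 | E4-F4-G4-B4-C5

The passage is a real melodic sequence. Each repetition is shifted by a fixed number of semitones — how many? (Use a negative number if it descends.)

2

With a 5-note motive the entries are C4, D4, E4, each up a 2nd from the previous.
C4→D4 is 62 − 60 = 2 semitones.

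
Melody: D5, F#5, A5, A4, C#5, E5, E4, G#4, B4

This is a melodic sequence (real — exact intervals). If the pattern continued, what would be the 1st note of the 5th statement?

F#3

The unit is 3 notes. Position-1 pitches of the 3 shown cells: D5, A4, E4.
Extending down a 4th: B3 → F#3.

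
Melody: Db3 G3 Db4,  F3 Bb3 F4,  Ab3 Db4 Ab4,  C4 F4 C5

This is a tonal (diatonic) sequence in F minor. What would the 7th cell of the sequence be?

With a 3-note motive the entries are Db3, F3, Ab3, C4, each up a 3rd from the previous.
Carrying on: Eb4 → G4 → Bb4.
Statement 7 starts on Bb4 and keeps the same diatonic contour: Bb4 Eb5 Bb5.

Bb4 Eb5 Bb5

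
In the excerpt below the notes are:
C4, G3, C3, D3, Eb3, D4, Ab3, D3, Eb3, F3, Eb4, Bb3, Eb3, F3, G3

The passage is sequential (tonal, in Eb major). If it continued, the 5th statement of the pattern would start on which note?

G4

The 5-note cells begin on C4, D4, Eb4 — each up a 2nd from the last.
Extending the heads up a 2nd: F4 → G4.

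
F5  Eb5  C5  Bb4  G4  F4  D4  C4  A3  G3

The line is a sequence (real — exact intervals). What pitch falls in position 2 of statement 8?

The unit is 2 notes. Position-2 pitches of the 5 shown cells: Eb5, Bb4, F4, C4, G3.
Extending down a 4th: D3 → A2 → E2.

E2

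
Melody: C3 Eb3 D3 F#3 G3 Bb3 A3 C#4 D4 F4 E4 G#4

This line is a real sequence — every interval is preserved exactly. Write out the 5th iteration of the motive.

E5 G5 F#5 A#5

With a 4-note motive the entries are C3, G3, D4, each up a 5th from the previous.
Continuing the starts: A4 → E5.
From E5 the exact shape gives E5 G5 F#5 A#5.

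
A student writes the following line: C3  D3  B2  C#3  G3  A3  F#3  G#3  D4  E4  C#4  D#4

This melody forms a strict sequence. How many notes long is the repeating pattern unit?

There are 12 notes; a 4-note unit gives 3 cells:
C3 D3 B2 C#3 | G3 A3 F#3 G#3 | D4 E4 C#4 D#4
That's a consistent up a 5th shift per cell, and no other grouping gives one.

4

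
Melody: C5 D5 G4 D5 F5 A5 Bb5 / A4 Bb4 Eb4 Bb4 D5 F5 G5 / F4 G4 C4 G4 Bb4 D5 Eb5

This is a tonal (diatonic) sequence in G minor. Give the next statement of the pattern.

With a 7-note motive the entries are C5, A4, F4, each down a 3rd from the previous.
Statement 4 starts on D4 and keeps the same diatonic contour: D4 Eb4 A3 Eb4 G4 Bb4 C5.

D4 Eb4 A3 Eb4 G4 Bb4 C5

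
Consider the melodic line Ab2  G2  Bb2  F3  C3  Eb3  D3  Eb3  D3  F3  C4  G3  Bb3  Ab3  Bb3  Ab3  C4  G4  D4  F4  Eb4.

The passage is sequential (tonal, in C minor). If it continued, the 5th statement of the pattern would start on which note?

The 7-note cells begin on Ab2, Eb3, Bb3 — each up a 5th from the last.
Extending the heads up a 5th: F4 → C5.

C5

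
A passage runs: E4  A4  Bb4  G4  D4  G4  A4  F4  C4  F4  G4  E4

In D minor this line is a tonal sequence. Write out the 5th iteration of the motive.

A3 D4 E4 C4

The 4-note cells begin on E4, D4, C4 — each down a 2nd from the last.
Extending down a 2nd: Bb3 → A3.
So cell 5 is A3 D4 E4 C4.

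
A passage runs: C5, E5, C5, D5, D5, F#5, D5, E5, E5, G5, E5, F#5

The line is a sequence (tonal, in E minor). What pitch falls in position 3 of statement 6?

The unit is 4 notes. Position-3 pitches of the 3 shown cells: C5, D5, E5.
Extending up a 2nd: F#5 → G5 → A5.

A5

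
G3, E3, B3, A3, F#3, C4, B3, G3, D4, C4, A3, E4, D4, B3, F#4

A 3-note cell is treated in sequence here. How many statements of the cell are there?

15 notes in groups of 3 gives 15/3 = 5 statements.
Starts: G3, A3, B3, C4, D4 — each up a 2nd.

5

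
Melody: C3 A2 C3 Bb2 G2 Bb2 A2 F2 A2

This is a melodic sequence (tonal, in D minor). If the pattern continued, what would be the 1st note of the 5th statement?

F2

The unit is 3 notes. Position-1 pitches of the 3 shown cells: C3, Bb2, A2.
Extending down a 2nd: G2 → F2.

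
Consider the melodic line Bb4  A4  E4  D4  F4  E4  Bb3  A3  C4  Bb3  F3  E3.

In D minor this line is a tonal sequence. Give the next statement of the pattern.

With a 4-note motive the entries are Bb4, F4, C4, each down a 4th from the previous.
Statement 4 starts on G3 and keeps the same diatonic contour: G3 F3 C3 Bb2.

G3 F3 C3 Bb2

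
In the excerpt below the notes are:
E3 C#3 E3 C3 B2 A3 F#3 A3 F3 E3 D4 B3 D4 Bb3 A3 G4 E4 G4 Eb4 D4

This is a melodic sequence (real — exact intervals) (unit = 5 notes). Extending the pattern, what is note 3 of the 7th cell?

Bb5

Grouping in 5s, the 3rd note of each cell is E3, A3, D4, G4.
Extending up a 4th: C5 → F5 → Bb5.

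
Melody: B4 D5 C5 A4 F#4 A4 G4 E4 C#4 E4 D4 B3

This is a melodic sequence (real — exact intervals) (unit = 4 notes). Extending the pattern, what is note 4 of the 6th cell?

With 4-note cells, note 4 of each statement runs A4, E4, B3.
Each moves down a 4th. Continuing: F#3 → C#3 → G#2.

G#2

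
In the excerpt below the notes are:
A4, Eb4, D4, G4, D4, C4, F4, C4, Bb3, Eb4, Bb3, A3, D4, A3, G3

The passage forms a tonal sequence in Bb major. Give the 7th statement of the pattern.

Bb3 F3 Eb3

With a 3-note motive the entries are A4, G4, F4, Eb4, D4, each down a 2nd from the previous.
Continuing the starts: C4 → Bb3.
From Bb3 the diatonic shape gives Bb3 F3 Eb3.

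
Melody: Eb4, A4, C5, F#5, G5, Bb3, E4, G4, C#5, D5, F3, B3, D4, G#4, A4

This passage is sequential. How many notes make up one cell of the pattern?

Try groups of 5 (3 cells in 15 notes):
Eb4 A4 C5 F#5 G5 | Bb3 E4 G4 C#5 D5 | F3 B3 D4 G#4 A4
Each cell is the previous one down a 4th — so the unit is 5 notes.

5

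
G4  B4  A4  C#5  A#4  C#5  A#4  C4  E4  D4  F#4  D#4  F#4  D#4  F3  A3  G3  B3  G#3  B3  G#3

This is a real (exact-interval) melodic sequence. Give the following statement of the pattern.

The 7-note cells begin on G4, C4, F3 — each down a 5th from the last.
So cell 4 is Bb2 D3 C3 E3 C#3 E3 C#3.

Bb2 D3 C3 E3 C#3 E3 C#3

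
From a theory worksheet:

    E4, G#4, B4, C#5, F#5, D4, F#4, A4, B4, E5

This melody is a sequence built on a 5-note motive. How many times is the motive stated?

2

10 notes in groups of 5 gives 10/5 = 2 statements.
Starts: E4, D4 — each down a 2nd.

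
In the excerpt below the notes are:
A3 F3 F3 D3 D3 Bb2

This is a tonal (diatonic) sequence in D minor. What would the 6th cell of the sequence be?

E2 C2

Unit = 2 notes; the statements start on A3, F3, D3, moving down a 3rd each time.
Extending down a 3rd: Bb2 → G2 → E2.
So cell 6 is E2 C2.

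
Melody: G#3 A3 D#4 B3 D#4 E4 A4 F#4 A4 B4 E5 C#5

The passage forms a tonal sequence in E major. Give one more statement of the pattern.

With a 4-note motive the entries are G#3, D#4, A4, each up a 5th from the previous.
So cell 4 is E5 F#5 B5 G#5.

E5 F#5 B5 G#5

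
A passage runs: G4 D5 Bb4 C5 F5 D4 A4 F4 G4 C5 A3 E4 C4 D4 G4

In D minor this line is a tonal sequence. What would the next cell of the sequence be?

E3 Bb3 G3 A3 D4

Taking 5-note groups, the heads are G4, D4, A3: the pattern moves down a 4th.
So cell 4 is E3 Bb3 G3 A3 D4.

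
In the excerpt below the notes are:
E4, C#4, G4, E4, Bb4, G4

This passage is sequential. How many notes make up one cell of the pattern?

2

There are 6 notes; a 2-note unit gives 3 cells:
E4 C#4 | G4 E4 | Bb4 G4
Every group is a transposition up a 3rd of the one before; no shorter unit works.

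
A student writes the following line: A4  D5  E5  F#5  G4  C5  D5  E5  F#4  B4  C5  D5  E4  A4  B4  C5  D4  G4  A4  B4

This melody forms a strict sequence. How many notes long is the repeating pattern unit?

4

20 notes total. Splitting into 5 groups of 4:
A4 D5 E5 F#5 | G4 C5 D5 E5 | F#4 B4 C5 D5 | E4 A4 B4 C5 | D4 G4 A4 B4
Each cell is the previous one down a 2nd — so the unit is 4 notes.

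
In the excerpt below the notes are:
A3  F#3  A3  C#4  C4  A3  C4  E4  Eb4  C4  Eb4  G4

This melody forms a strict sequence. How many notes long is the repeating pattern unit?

There are 12 notes; a 4-note unit gives 3 cells:
A3 F#3 A3 C#4 | C4 A3 C4 E4 | Eb4 C4 Eb4 G4
Each cell is the previous one up a 3rd — so the unit is 4 notes.

4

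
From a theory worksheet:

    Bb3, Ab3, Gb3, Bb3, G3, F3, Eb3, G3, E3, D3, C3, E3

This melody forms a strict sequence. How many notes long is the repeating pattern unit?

4

12 notes total. Splitting into 3 groups of 4:
Bb3 Ab3 Gb3 Bb3 | G3 F3 Eb3 G3 | E3 D3 C3 E3
Every group is a transposition down a 3rd of the one before; no shorter unit works.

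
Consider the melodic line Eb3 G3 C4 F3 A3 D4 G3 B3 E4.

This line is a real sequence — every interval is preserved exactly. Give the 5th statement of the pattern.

Unit = 3 notes; the statements start on Eb3, F3, G3, moving up a 2nd each time.
Continuing the starts: A3 → B3.
From B3 the exact shape gives B3 D#4 G#4.

B3 D#4 G#4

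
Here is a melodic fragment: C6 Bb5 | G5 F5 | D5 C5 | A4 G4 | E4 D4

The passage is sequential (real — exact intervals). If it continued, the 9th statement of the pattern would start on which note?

G#2

Taking 2-note groups, the heads are C6, G5, D5, A4, E4: the pattern moves down a 4th.
Continuing: B3 → F#3 → C#3 → G#2. Statement 9 starts on G#2.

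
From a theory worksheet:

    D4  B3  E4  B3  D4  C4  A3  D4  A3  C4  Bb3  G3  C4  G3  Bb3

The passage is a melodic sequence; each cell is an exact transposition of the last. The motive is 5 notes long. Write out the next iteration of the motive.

Unit = 5 notes; the statements start on D4, C4, Bb3, moving down a 2nd each time.
From Ab3 the exact shape gives Ab3 F3 Bb3 F3 Ab3.

Ab3 F3 Bb3 F3 Ab3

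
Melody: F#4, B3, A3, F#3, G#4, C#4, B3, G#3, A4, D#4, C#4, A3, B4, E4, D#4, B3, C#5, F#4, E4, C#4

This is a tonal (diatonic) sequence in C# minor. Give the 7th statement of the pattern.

E5 A4 G#4 E4

Taking 4-note groups, the heads are F#4, G#4, A4, B4, C#5: the pattern moves up a 2nd.
Carrying on: D#5 → E5.
From E5 the diatonic shape gives E5 A4 G#4 E4.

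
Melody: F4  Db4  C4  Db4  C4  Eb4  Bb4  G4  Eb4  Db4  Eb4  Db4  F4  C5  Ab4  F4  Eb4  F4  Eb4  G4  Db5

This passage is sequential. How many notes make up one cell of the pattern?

There are 21 notes; a 7-note unit gives 3 cells:
F4 Db4 C4 Db4 C4 Eb4 Bb4 | G4 Eb4 Db4 Eb4 Db4 F4 C5 | Ab4 F4 Eb4 F4 Eb4 G4 Db5
That's a consistent up a 2nd shift per cell, and no other grouping gives one.

7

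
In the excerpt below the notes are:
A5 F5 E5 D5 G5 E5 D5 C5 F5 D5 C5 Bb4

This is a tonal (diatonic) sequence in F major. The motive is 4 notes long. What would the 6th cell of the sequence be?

Unit = 4 notes; the statements start on A5, G5, F5, moving down a 2nd each time.
Carrying on: E5 → D5 → C5.
So cell 6 is C5 A4 G4 F4.

C5 A4 G4 F4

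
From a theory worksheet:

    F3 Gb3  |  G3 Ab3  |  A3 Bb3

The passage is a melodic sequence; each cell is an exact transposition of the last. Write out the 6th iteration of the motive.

The 2-note cells begin on F3, G3, A3 — each up a 2nd from the last.
Continuing the starts: B3 → C#4 → D#4.
Statement 6 starts on D#4 and keeps the same exact contour: D#4 E4.

D#4 E4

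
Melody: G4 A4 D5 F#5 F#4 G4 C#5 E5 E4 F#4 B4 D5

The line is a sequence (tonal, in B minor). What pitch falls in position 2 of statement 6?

Grouping in 4s, the 2nd note of each cell is A4, G4, F#4.
Each moves down a 2nd. Continuing: E4 → D4 → C#4.

C#4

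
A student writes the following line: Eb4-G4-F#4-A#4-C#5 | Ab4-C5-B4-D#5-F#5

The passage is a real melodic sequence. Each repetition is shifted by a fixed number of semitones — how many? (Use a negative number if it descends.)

5

With a 5-note motive the entries are Eb4, Ab4, each up a 4th from the previous.
Eb4 to Ab4 spans +5 semitones.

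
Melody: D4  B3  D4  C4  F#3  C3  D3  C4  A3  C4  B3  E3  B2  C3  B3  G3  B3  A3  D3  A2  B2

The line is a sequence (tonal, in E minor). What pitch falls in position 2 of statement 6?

D3

With 7-note cells, note 2 of each statement runs B3, A3, G3.
Each moves down a 2nd. Continuing: F#3 → E3 → D3.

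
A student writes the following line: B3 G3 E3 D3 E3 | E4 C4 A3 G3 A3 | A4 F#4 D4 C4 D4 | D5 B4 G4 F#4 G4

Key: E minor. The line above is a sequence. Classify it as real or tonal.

tonal

Every note is diatonic to E minor.
Cell 1 has -4 semitones from note 1 to 2, but cell 3 has -3 — the interval quality changes while the contour stays the same, which is the hallmark of a tonal sequence.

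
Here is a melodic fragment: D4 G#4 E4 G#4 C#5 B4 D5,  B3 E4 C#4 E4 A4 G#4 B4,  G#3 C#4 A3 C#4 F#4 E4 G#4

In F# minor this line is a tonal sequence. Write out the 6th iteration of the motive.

A2 D3 B2 D3 G#3 F#3 A3

Taking 7-note groups, the heads are D4, B3, G#3: the pattern moves down a 3rd.
Extending down a 3rd: E3 → C#3 → A2.
Statement 6 starts on A2 and keeps the same diatonic contour: A2 D3 B2 D3 G#3 F#3 A3.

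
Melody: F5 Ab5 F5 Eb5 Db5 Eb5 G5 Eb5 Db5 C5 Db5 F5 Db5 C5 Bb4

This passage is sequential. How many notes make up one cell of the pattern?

5

15 notes total. Splitting into 3 groups of 5:
F5 Ab5 F5 Eb5 Db5 | Eb5 G5 Eb5 Db5 C5 | Db5 F5 Db5 C5 Bb4
That's a consistent down a 2nd shift per cell, and no other grouping gives one.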